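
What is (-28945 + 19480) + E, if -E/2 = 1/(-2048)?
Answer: -9692159/1024 ≈ -9465.0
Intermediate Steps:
E = 1/1024 (E = -2/(-2048) = -2*(-1/2048) = 1/1024 ≈ 0.00097656)
(-28945 + 19480) + E = (-28945 + 19480) + 1/1024 = -9465 + 1/1024 = -9692159/1024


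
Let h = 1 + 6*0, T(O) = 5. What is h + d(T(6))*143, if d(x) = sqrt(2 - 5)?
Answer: 1 + 143*I*sqrt(3) ≈ 1.0 + 247.68*I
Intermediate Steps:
d(x) = I*sqrt(3) (d(x) = sqrt(-3) = I*sqrt(3))
h = 1 (h = 1 + 0 = 1)
h + d(T(6))*143 = 1 + (I*sqrt(3))*143 = 1 + 143*I*sqrt(3)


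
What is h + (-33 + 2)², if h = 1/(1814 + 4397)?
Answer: 5968772/6211 ≈ 961.00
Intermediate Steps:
h = 1/6211 ≈ 0.00016100
h + (-33 + 2)² = 1/6211 + (-33 + 2)² = 1/6211 + (-31)² = 1/6211 + 961 = 5968772/6211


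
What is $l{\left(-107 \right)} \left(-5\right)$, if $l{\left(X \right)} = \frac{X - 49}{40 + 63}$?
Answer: $\frac{780}{103} \approx 7.5728$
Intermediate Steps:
$l{\left(X \right)} = - \frac{49}{103} + \frac{X}{103}$ ($l{\left(X \right)} = \frac{-49 + X}{103} = \left(-49 + X\right) \frac{1}{103} = - \frac{49}{103} + \frac{X}{103}$)
$l{\left(-107 \right)} \left(-5\right) = \left(- \frac{49}{103} + \frac{1}{103} \left(-107\right)\right) \left(-5\right) = \left(- \frac{49}{103} - \frac{107}{103}\right) \left(-5\right) = \left(- \frac{156}{103}\right) \left(-5\right) = \frac{780}{103}$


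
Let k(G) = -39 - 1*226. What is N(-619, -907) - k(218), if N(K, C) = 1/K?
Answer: 164034/619 ≈ 265.00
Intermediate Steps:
k(G) = -265 (k(G) = -39 - 226 = -265)
N(-619, -907) - k(218) = 1/(-619) - 1*(-265) = -1/619 + 265 = 164034/619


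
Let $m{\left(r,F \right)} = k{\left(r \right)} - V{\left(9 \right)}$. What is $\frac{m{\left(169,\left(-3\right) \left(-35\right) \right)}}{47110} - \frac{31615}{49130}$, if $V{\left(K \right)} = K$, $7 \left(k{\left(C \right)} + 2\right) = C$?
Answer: $- \frac{1042115859}{1620160010} \approx -0.64322$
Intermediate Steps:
$k{\left(C \right)} = -2 + \frac{C}{7}$
$m{\left(r,F \right)} = -11 + \frac{r}{7}$ ($m{\left(r,F \right)} = \left(-2 + \frac{r}{7}\right) - 9 = -11 + \frac{r}{7}$)
$\frac{m{\left(169,\left(-3\right) \left(-35\right) \right)}}{47110} - \frac{31615}{49130} = \frac{-11 + \frac{1}{7} \cdot 169}{47110} - \frac{31615}{49130} = \left(-11 + \frac{169}{7}\right) \frac{1}{47110} - \frac{6323}{9826} = \frac{92}{7} \cdot \frac{1}{47110} - \frac{6323}{9826} = \frac{46}{164885} - \frac{6323}{9826} = - \frac{1042115859}{1620160010}$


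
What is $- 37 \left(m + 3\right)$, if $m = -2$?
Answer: $-37$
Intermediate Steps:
$- 37 \left(m + 3\right) = - 37 \left(-2 + 3\right) = \left(-37\right) 1 = -37$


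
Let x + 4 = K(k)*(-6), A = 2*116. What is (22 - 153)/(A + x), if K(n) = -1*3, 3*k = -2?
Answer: -131/246 ≈ -0.53252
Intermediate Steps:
k = -⅔ (k = (⅓)*(-2) = -⅔ ≈ -0.66667)
K(n) = -3
A = 232
x = 14 (x = -4 - 3*(-6) = -4 + 18 = 14)
(22 - 153)/(A + x) = (22 - 153)/(232 + 14) = -131/246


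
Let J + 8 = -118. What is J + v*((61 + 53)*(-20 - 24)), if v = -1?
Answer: 4890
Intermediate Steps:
J = -126 (J = -8 - 118 = -126)
J + v*((61 + 53)*(-20 - 24)) = -126 - (61 + 53)*(-20 - 24) = -126 - 114*(-44) = -126 - 1*(-5016) = -126 + 5016 = 4890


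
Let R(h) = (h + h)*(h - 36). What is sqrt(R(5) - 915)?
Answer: 35*I ≈ 35.0*I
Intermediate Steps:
R(h) = 2*h*(-36 + h) (R(h) = (2*h)*(-36 + h) = 2*h*(-36 + h))
sqrt(R(5) - 915) = sqrt(2*5*(-36 + 5) - 915) = sqrt(2*5*(-31) - 915) = sqrt(-310 - 915) = sqrt(-1225) = 35*I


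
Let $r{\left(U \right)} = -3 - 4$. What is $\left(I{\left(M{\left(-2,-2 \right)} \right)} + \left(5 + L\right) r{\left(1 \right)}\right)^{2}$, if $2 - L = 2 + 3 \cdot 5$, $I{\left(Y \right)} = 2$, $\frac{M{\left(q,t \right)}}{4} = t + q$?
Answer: $5184$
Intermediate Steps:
$r{\left(U \right)} = -7$ ($r{\left(U \right)} = -3 - 4 = -7$)
$M{\left(q,t \right)} = 4 q + 4 t$ ($M{\left(q,t \right)} = 4 \left(t + q\right) = 4 \left(q + t\right) = 4 q + 4 t$)
$L = -15$ ($L = 2 - \left(2 + 3 \cdot 5\right) = 2 - \left(2 + 15\right) = 2 - 17 = -15$)
$\left(I{\left(M{\left(-2,-2 \right)} \right)} + \left(5 + L\right) r{\left(1 \right)}\right)^{2} = \left(2 + \left(5 - 15\right) \left(-7\right)\right)^{2} = \left(2 - -70\right)^{2} = \left(2 + 70\right)^{2} = 72^{2} = 5184$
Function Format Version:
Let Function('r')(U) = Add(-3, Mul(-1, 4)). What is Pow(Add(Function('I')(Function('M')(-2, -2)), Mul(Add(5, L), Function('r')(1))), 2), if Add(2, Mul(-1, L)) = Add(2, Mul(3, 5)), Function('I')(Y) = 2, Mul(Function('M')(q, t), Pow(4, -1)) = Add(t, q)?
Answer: 5184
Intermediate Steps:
Function('r')(U) = -7 (Function('r')(U) = Add(-3, -4) = -7)
Function('M')(q, t) = Add(Mul(4, q), Mul(4, t)) (Function('M')(q, t) = Mul(4, Add(t, q)) = Mul(4, Add(q, t)) = Add(Mul(4, q), Mul(4, t)))
L = -15 (L = Add(2, Mul(-1, Add(2, Mul(3, 5)))) = Add(2, Mul(-1, Add(2, 15))) = Add(2, Mul(-1, 17)) = Add(2, -17) = -15)
Pow(Add(Function('I')(Function('M')(-2, -2)), Mul(Add(5, L), Function('r')(1))), 2) = Pow(Add(2, Mul(Add(5, -15), -7)), 2) = Pow(Add(2, Mul(-10, -7)), 2) = Pow(Add(2, 70), 2) = Pow(72, 2) = 5184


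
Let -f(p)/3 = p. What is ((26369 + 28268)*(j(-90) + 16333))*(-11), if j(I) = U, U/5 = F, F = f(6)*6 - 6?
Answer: -9473673341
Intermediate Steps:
f(p) = -3*p
F = -114 (F = -3*6*6 - 6 = -18*6 - 6 = -108 - 6 = -114)
U = -570 (U = 5*(-114) = -570)
j(I) = -570
((26369 + 28268)*(j(-90) + 16333))*(-11) = ((26369 + 28268)*(-570 + 16333))*(-11) = (54637*15763)*(-11) = 861243031*(-11) = -9473673341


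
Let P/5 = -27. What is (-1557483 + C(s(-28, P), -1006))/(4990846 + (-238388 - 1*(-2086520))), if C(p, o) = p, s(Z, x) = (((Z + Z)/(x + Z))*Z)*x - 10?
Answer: -253659679/1114753414 ≈ -0.22755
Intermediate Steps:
P = -135 (P = 5*(-27) = -135)
s(Z, x) = -10 + 2*x*Z²/(Z + x) (s(Z, x) = (((2*Z)/(Z + x))*Z)*x - 10 = ((2*Z/(Z + x))*Z)*x - 10 = (2*Z²/(Z + x))*x - 10 = 2*x*Z²/(Z + x) - 10 = -10 + 2*x*Z²/(Z + x))
(-1557483 + C(s(-28, P), -1006))/(4990846 + (-238388 - 1*(-2086520))) = (-1557483 + 2*(-5*(-28) - 5*(-135) - 135*(-28)²)/(-28 - 135))/(4990846 + (-238388 - 1*(-2086520))) = (-1557483 + 2*(140 + 675 - 135*784)/(-163))/(4990846 + (-238388 + 2086520)) = (-1557483 + 2*(-1/163)*(140 + 675 - 105840))/(4990846 + 1848132) = (-1557483 + 2*(-1/163)*(-105025))/6838978 = (-1557483 + 210050/163)*(1/6838978) = -253659679/163*1/6838978 = -253659679/1114753414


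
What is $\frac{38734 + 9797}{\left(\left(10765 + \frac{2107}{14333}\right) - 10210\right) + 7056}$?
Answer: $\frac{695594823}{109090570} \approx 6.3763$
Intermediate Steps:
$\frac{38734 + 9797}{\left(\left(10765 + \frac{2107}{14333}\right) - 10210\right) + 7056} = \frac{48531}{\left(\left(10765 + 2107 \cdot \frac{1}{14333}\right) - 10210\right) + 7056} = \frac{48531}{\left(\left(10765 + \frac{2107}{14333}\right) - 10210\right) + 7056} = \frac{48531}{\left(\frac{154296852}{14333} - 10210\right) + 7056} = \frac{48531}{\frac{7956922}{14333} + 7056} = \frac{48531}{\frac{109090570}{14333}} = 48531 \cdot \frac{14333}{109090570} = \frac{695594823}{109090570}$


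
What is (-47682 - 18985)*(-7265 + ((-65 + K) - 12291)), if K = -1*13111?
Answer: 2182144244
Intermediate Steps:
K = -13111
(-47682 - 18985)*(-7265 + ((-65 + K) - 12291)) = (-47682 - 18985)*(-7265 + ((-65 - 13111) - 12291)) = -66667*(-7265 + (-13176 - 12291)) = -66667*(-7265 - 25467) = -66667*(-32732) = 2182144244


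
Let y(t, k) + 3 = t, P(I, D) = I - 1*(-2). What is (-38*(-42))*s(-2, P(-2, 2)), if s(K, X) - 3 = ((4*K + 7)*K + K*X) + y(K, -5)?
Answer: 0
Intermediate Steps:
P(I, D) = 2 + I (P(I, D) = I + 2 = 2 + I)
y(t, k) = -3 + t
s(K, X) = K + K*X + K*(7 + 4*K) (s(K, X) = 3 + (((4*K + 7)*K + K*X) + (-3 + K)) = 3 + (((7 + 4*K)*K + K*X) + (-3 + K)) = 3 + ((K*(7 + 4*K) + K*X) + (-3 + K)) = 3 + ((K*X + K*(7 + 4*K)) + (-3 + K)) = 3 + (-3 + K + K*X + K*(7 + 4*K)) = K + K*X + K*(7 + 4*K))
(-38*(-42))*s(-2, P(-2, 2)) = (-38*(-42))*(-2*(8 + (2 - 2) + 4*(-2))) = 1596*(-2*(8 + 0 - 8)) = 1596*(-2*0) = 1596*0 = 0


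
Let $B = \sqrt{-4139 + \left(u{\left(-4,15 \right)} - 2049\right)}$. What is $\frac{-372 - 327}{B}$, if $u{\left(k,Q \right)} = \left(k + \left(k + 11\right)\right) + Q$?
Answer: $\frac{699 i \sqrt{6170}}{6170} \approx 8.8989 i$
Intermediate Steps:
$u{\left(k,Q \right)} = 11 + Q + 2 k$ ($u{\left(k,Q \right)} = \left(k + \left(11 + k\right)\right) + Q = \left(11 + 2 k\right) + Q = 11 + Q + 2 k$)
$B = i \sqrt{6170}$ ($B = \sqrt{-4139 + \left(\left(11 + 15 + 2 \left(-4\right)\right) - 2049\right)} = \sqrt{-4139 + \left(\left(11 + 15 - 8\right) - 2049\right)} = \sqrt{-4139 + \left(18 - 2049\right)} = \sqrt{-4139 - 2031} = \sqrt{-6170} = i \sqrt{6170} \approx 78.549 i$)
$\frac{-372 - 327}{B} = \frac{-372 - 327}{i \sqrt{6170}} = \left(-372 - 327\right) \left(- \frac{i \sqrt{6170}}{6170}\right) = - 699 \left(- \frac{i \sqrt{6170}}{6170}\right) = \frac{699 i \sqrt{6170}}{6170}$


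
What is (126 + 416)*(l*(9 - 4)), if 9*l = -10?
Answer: -27100/9 ≈ -3011.1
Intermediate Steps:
l = -10/9 (l = (1/9)*(-10) = -10/9 ≈ -1.1111)
(126 + 416)*(l*(9 - 4)) = (126 + 416)*(-10*(9 - 4)/9) = 542*(-10/9*5) = 542*(-50/9) = -27100/9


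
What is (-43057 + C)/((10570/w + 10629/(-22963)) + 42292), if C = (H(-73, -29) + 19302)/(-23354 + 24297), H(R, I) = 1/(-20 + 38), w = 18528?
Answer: -25899857777588632/25451855461592547 ≈ -1.0176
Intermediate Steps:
H(R, I) = 1/18
C = 347437/16974 (C = (1/18 + 19302)/(-23354 + 24297) = (347437/18)/943 = (347437/18)*(1/943) = 347437/16974 ≈ 20.469)
(-43057 + C)/((10570/w + 10629/(-22963)) + 42292) = (-43057 + 347437/16974)/((10570/18528 + 10629/(-22963)) + 42292) = -730502081/(16974*((10570*(1/18528) + 10629*(-1/22963)) + 42292)) = -730502081/(16974*((5285/9264 - 10629/22963) + 42292)) = -730502081/(16974*(22892399/212729232 + 42292)) = -730502081/(16974*8996767572143/212729232) = -730502081/16974*212729232/8996767572143 = -25899857777588632/25451855461592547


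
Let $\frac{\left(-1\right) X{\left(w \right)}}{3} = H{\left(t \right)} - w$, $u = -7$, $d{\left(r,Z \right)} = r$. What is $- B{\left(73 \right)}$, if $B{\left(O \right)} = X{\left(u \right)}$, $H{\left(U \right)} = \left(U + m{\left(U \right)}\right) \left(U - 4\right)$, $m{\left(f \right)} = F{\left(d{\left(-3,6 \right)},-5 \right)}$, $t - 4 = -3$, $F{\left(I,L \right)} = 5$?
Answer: $-33$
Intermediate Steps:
$t = 1$ ($t = 4 - 3 = 1$)
$m{\left(f \right)} = 5$
$H{\left(U \right)} = \left(-4 + U\right) \left(5 + U\right)$ ($H{\left(U \right)} = \left(U + 5\right) \left(U - 4\right) = \left(5 + U\right) \left(-4 + U\right) = \left(-4 + U\right) \left(5 + U\right)$)
$X{\left(w \right)} = 54 + 3 w$ ($X{\left(w \right)} = - 3 \left(\left(-20 + 1 + 1^{2}\right) - w\right) = - 3 \left(\left(-20 + 1 + 1\right) - w\right) = - 3 \left(-18 - w\right) = 54 + 3 w$)
$B{\left(O \right)} = 33$ ($B{\left(O \right)} = 54 + 3 \left(-7\right) = 54 - 21 = 33$)
$- B{\left(73 \right)} = \left(-1\right) 33 = -33$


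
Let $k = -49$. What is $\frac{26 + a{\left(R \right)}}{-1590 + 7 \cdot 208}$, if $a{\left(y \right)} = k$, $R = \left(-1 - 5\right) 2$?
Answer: $\frac{23}{134} \approx 0.17164$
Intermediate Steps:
$R = -12$ ($R = \left(-6\right) 2 = -12$)
$a{\left(y \right)} = -49$
$\frac{26 + a{\left(R \right)}}{-1590 + 7 \cdot 208} = \frac{26 - 49}{-1590 + 7 \cdot 208} = - \frac{23}{-1590 + 1456} = - \frac{23}{-134} = \left(-23\right) \left(- \frac{1}{134}\right) = \frac{23}{134}$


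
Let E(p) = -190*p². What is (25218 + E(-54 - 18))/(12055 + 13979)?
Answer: -159957/4339 ≈ -36.865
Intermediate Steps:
(25218 + E(-54 - 18))/(12055 + 13979) = (25218 - 190*(-54 - 18)²)/(12055 + 13979) = (25218 - 190*(-72)²)/26034 = (25218 - 190*5184)*(1/26034) = (25218 - 984960)*(1/26034) = -959742*1/26034 = -159957/4339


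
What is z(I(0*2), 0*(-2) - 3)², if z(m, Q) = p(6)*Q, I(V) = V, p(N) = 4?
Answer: 144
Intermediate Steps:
z(m, Q) = 4*Q
z(I(0*2), 0*(-2) - 3)² = (4*(0*(-2) - 3))² = (4*(0 - 3))² = (4*(-3))² = (-12)² = 144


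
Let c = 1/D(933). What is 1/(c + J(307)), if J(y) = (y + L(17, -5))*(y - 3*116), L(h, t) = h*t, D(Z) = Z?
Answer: -933/8492165 ≈ -0.00010987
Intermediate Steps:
c = 1/933 ≈ 0.0010718
J(y) = (-348 + y)*(-85 + y) (J(y) = (y + 17*(-5))*(y - 3*116) = (y - 85)*(y - 348) = (-85 + y)*(-348 + y) = (-348 + y)*(-85 + y))
1/(c + J(307)) = 1/(1/933 + (29580 + 307² - 433*307)) = 1/(1/933 + (29580 + 94249 - 132931)) = 1/(1/933 - 9102) = 1/(-8492165/933) = -933/8492165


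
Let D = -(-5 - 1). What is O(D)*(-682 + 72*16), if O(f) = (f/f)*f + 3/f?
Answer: 3055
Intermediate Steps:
D = 6 (D = -1*(-6) = 6)
O(f) = f + 3/f (O(f) = 1*f + 3/f = f + 3/f)
O(D)*(-682 + 72*16) = (6 + 3/6)*(-682 + 72*16) = (6 + 3*(1/6))*(-682 + 1152) = (6 + 1/2)*470 = (13/2)*470 = 3055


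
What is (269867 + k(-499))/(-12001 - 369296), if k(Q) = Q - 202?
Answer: -89722/127099 ≈ -0.70592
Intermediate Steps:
k(Q) = -202 + Q
(269867 + k(-499))/(-12001 - 369296) = (269867 + (-202 - 499))/(-12001 - 369296) = (269867 - 701)/(-381297) = 269166*(-1/381297) = -89722/127099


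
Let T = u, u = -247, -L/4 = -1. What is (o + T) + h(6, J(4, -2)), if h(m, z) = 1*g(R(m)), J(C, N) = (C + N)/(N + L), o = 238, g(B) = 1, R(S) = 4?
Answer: -8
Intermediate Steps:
L = 4 (L = -4*(-1) = 4)
J(C, N) = (C + N)/(4 + N) (J(C, N) = (C + N)/(N + 4) = (C + N)/(4 + N))
h(m, z) = 1 (h(m, z) = 1*1 = 1)
T = -247
(o + T) + h(6, J(4, -2)) = (238 - 247) + 1 = -9 + 1 = -8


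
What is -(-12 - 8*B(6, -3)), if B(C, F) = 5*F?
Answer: -108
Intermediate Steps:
-(-12 - 8*B(6, -3)) = -(-12 - 40*(-3)) = -(-12 - 8*(-15)) = -(-12 + 120) = -1*108 = -108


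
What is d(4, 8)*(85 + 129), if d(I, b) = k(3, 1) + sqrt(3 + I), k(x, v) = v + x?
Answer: 856 + 214*sqrt(7) ≈ 1422.2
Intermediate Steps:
d(I, b) = 4 + sqrt(3 + I) (d(I, b) = (1 + 3) + sqrt(3 + I) = 4 + sqrt(3 + I))
d(4, 8)*(85 + 129) = (4 + sqrt(3 + 4))*(85 + 129) = (4 + sqrt(7))*214 = 856 + 214*sqrt(7)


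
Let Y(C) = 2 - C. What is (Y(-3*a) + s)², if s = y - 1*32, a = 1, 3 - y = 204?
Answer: 51984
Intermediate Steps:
y = -201 (y = 3 - 1*204 = 3 - 204 = -201)
s = -233 (s = -201 - 1*32 = -201 - 32 = -233)
(Y(-3*a) + s)² = ((2 - (-3)) - 233)² = ((2 - 1*(-3)) - 233)² = ((2 + 3) - 233)² = (5 - 233)² = (-228)² = 51984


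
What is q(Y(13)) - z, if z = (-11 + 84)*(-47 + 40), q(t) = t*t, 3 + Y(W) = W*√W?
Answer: 2717 - 78*√13 ≈ 2435.8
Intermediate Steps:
Y(W) = -3 + W^(3/2) (Y(W) = -3 + W*√W = -3 + W^(3/2))
q(t) = t²
z = -511 (z = 73*(-7) = -511)
q(Y(13)) - z = (-3 + 13^(3/2))² - 1*(-511) = (-3 + 13*√13)² + 511 = 511 + (-3 + 13*√13)²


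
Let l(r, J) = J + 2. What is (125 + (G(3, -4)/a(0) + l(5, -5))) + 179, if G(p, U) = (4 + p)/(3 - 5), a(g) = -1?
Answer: 609/2 ≈ 304.50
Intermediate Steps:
l(r, J) = 2 + J
G(p, U) = -2 - p/2 (G(p, U) = (4 + p)/(-2) = (4 + p)*(-½) = -2 - p/2)
(125 + (G(3, -4)/a(0) + l(5, -5))) + 179 = (125 + ((-2 - ½*3)/(-1) + (2 - 5))) + 179 = (125 + (-(-2 - 3/2) - 3)) + 179 = (125 + (-1*(-7/2) - 3)) + 179 = (125 + (7/2 - 3)) + 179 = (125 + ½) + 179 = 251/2 + 179 = 609/2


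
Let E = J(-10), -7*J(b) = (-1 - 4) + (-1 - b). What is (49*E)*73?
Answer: -2044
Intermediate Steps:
J(b) = 6/7 + b/7 (J(b) = -((-1 - 4) + (-1 - b))/7 = -(-5 + (-1 - b))/7 = -(-6 - b)/7 = 6/7 + b/7)
E = -4/7 (E = 6/7 + (⅐)*(-10) = 6/7 - 10/7 = -4/7 ≈ -0.57143)
(49*E)*73 = (49*(-4/7))*73 = -28*73 = -2044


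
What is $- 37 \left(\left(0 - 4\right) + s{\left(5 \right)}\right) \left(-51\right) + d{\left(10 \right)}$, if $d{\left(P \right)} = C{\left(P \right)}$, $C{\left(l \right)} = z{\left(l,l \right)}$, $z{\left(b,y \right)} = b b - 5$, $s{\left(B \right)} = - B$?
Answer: $-16888$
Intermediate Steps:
$z{\left(b,y \right)} = -5 + b^{2}$ ($z{\left(b,y \right)} = b^{2} - 5 = -5 + b^{2}$)
$C{\left(l \right)} = -5 + l^{2}$
$d{\left(P \right)} = -5 + P^{2}$
$- 37 \left(\left(0 - 4\right) + s{\left(5 \right)}\right) \left(-51\right) + d{\left(10 \right)} = - 37 \left(\left(0 - 4\right) - 5\right) \left(-51\right) - \left(5 - 10^{2}\right) = - 37 \left(-4 - 5\right) \left(-51\right) + \left(-5 + 100\right) = \left(-37\right) \left(-9\right) \left(-51\right) + 95 = 333 \left(-51\right) + 95 = -16983 + 95 = -16888$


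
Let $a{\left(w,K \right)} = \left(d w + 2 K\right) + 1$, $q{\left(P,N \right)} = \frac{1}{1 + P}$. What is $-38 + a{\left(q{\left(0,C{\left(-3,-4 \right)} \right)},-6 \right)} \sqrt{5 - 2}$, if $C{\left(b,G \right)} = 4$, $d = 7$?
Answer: $-38 - 4 \sqrt{3} \approx -44.928$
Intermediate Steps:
$a{\left(w,K \right)} = 1 + 2 K + 7 w$ ($a{\left(w,K \right)} = \left(7 w + 2 K\right) + 1 = \left(2 K + 7 w\right) + 1 = 1 + 2 K + 7 w$)
$-38 + a{\left(q{\left(0,C{\left(-3,-4 \right)} \right)},-6 \right)} \sqrt{5 - 2} = -38 + \left(1 + 2 \left(-6\right) + \frac{7}{1 + 0}\right) \sqrt{5 - 2} = -38 + \left(1 - 12 + \frac{7}{1}\right) \sqrt{3} = -38 + \left(1 - 12 + 7 \cdot 1\right) \sqrt{3} = -38 + \left(1 - 12 + 7\right) \sqrt{3} = -38 - 4 \sqrt{3}$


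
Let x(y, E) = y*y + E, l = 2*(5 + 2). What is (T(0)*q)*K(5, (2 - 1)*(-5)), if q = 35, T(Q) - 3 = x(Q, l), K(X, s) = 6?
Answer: 3570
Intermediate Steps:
l = 14 (l = 2*7 = 14)
x(y, E) = E + y**2 (x(y, E) = y**2 + E = E + y**2)
T(Q) = 17 + Q**2 (T(Q) = 3 + (14 + Q**2) = 17 + Q**2)
(T(0)*q)*K(5, (2 - 1)*(-5)) = ((17 + 0**2)*35)*6 = ((17 + 0)*35)*6 = (17*35)*6 = 595*6 = 3570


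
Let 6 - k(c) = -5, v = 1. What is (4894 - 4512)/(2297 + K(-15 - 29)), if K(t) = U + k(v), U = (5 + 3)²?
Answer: 191/1186 ≈ 0.16105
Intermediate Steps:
k(c) = 11 (k(c) = 6 - 1*(-5) = 6 + 5 = 11)
U = 64 (U = 8² = 64)
K(t) = 75 (K(t) = 64 + 11 = 75)
(4894 - 4512)/(2297 + K(-15 - 29)) = (4894 - 4512)/(2297 + 75) = 382/2372 = 382*(1/2372) = 191/1186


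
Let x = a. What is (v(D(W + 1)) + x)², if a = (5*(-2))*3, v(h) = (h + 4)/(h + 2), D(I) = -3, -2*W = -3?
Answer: 961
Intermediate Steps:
W = 3/2 (W = -½*(-3) = 3/2 ≈ 1.5000)
v(h) = (4 + h)/(2 + h)
a = -30 (a = -10*3 = -30)
x = -30
(v(D(W + 1)) + x)² = ((4 - 3)/(2 - 3) - 30)² = (1/(-1) - 30)² = (-1*1 - 30)² = (-1 - 30)² = (-31)² = 961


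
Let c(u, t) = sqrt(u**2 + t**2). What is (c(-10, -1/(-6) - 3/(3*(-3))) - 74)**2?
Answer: (148 - sqrt(401))**2/4 ≈ 4094.4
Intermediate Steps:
c(u, t) = sqrt(t**2 + u**2)
(c(-10, -1/(-6) - 3/(3*(-3))) - 74)**2 = (sqrt((-1/(-6) - 3/(3*(-3)))**2 + (-10)**2) - 74)**2 = (sqrt((-1*(-1/6) - 3/(-9))**2 + 100) - 74)**2 = (sqrt((1/6 - 3*(-1/9))**2 + 100) - 74)**2 = (sqrt((1/6 + 1/3)**2 + 100) - 74)**2 = (sqrt((1/2)**2 + 100) - 74)**2 = (sqrt(1/4 + 100) - 74)**2 = (sqrt(401/4) - 74)**2 = (sqrt(401)/2 - 74)**2 = (-74 + sqrt(401)/2)**2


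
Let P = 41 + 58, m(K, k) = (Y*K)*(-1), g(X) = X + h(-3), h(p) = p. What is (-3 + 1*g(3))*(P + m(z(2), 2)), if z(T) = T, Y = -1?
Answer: -303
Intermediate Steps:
g(X) = -3 + X (g(X) = X - 3 = -3 + X)
m(K, k) = K (m(K, k) = -K*(-1) = K)
P = 99
(-3 + 1*g(3))*(P + m(z(2), 2)) = (-3 + 1*(-3 + 3))*(99 + 2) = (-3 + 1*0)*101 = (-3 + 0)*101 = -3*101 = -303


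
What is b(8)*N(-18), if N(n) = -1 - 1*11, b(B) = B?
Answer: -96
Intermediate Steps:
N(n) = -12 (N(n) = -1 - 11 = -12)
b(8)*N(-18) = 8*(-12) = -96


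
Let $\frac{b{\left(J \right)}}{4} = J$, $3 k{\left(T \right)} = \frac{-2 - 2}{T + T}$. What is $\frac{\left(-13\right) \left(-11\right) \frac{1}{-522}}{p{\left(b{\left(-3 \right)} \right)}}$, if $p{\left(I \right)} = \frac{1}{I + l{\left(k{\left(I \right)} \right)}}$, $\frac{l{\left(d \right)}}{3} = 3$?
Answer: $\frac{143}{174} \approx 0.82184$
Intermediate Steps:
$k{\left(T \right)} = - \frac{2}{3 T}$ ($k{\left(T \right)} = \frac{\left(-2 - 2\right) \frac{1}{T + T}}{3} = \frac{\left(-4\right) \frac{1}{2 T}}{3} = \frac{\left(-2\right) \frac{1}{T}}{3} = - \frac{2}{3 T}$)
$l{\left(d \right)} = 9$ ($l{\left(d \right)} = 3 \cdot 3 = 9$)
$b{\left(J \right)} = 4 J$
$p{\left(I \right)} = \frac{1}{9 + I}$ ($p{\left(I \right)} = \frac{1}{I + 9} = \frac{1}{9 + I}$)
$\frac{\left(-13\right) \left(-11\right) \frac{1}{-522}}{p{\left(b{\left(-3 \right)} \right)}} = \frac{\left(-13\right) \left(-11\right) \frac{1}{-522}}{\frac{1}{9 + 4 \left(-3\right)}} = \frac{143 \left(- \frac{1}{522}\right)}{\frac{1}{9 - 12}} = - \frac{143}{522 \frac{1}{-3}} = - \frac{143}{522 \left(- \frac{1}{3}\right)} = \left(- \frac{143}{522}\right) \left(-3\right) = \frac{143}{174}$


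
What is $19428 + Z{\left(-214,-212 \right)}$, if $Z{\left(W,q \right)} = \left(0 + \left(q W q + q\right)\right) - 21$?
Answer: $-9598821$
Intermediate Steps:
$Z{\left(W,q \right)} = -21 + q + W q^{2}$ ($Z{\left(W,q \right)} = \left(0 + \left(W q q + q\right)\right) - 21 = \left(0 + \left(W q^{2} + q\right)\right) - 21 = \left(0 + \left(q + W q^{2}\right)\right) - 21 = \left(q + W q^{2}\right) - 21 = -21 + q + W q^{2}$)
$19428 + Z{\left(-214,-212 \right)} = 19428 - \left(233 + 9618016\right) = 19428 - 9618249 = -9598821$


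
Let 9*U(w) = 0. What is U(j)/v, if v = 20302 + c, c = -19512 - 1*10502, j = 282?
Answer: 0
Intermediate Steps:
U(w) = 0 (U(w) = (⅑)*0 = 0)
c = -30014 (c = -19512 - 10502 = -30014)
v = -9712 (v = 20302 - 30014 = -9712)
U(j)/v = 0/(-9712) = 0*(-1/9712) = 0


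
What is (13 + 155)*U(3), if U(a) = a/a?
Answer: 168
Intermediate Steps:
U(a) = 1
(13 + 155)*U(3) = (13 + 155)*1 = 168*1 = 168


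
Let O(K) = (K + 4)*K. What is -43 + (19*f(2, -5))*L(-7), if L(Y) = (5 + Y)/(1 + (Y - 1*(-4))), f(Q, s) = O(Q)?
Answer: 185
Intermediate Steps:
O(K) = K*(4 + K) (O(K) = (4 + K)*K = K*(4 + K))
f(Q, s) = Q*(4 + Q)
L(Y) = 1 (L(Y) = (5 + Y)/(1 + (Y + 4)) = (5 + Y)/(1 + (4 + Y)) = (5 + Y)/(5 + Y) = 1)
-43 + (19*f(2, -5))*L(-7) = -43 + (19*(2*(4 + 2)))*1 = -43 + (19*(2*6))*1 = -43 + (19*12)*1 = -43 + 228*1 = -43 + 228 = 185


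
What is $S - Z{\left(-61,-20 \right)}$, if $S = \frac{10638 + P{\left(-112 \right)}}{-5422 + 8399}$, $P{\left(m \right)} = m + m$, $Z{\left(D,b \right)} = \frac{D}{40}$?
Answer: $\frac{598157}{119080} \approx 5.0232$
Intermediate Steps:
$Z{\left(D,b \right)} = \frac{D}{40}$ ($Z{\left(D,b \right)} = D \frac{1}{40} = \frac{D}{40}$)
$P{\left(m \right)} = 2 m$
$S = \frac{10414}{2977}$ ($S = \frac{10638 + 2 \left(-112\right)}{-5422 + 8399} = \frac{10638 - 224}{2977} = 10414 \cdot \frac{1}{2977} = \frac{10414}{2977} \approx 3.4982$)
$S - Z{\left(-61,-20 \right)} = \frac{10414}{2977} - \frac{1}{40} \left(-61\right) = \frac{10414}{2977} - - \frac{61}{40} = \frac{10414}{2977} + \frac{61}{40} = \frac{598157}{119080}$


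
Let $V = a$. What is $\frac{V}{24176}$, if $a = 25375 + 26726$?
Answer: $\frac{52101}{24176} \approx 2.1551$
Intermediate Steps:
$a = 52101$
$V = 52101$
$\frac{V}{24176} = \frac{52101}{24176}$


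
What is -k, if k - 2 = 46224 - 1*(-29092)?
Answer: -75318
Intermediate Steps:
k = 75318 (k = 2 + (46224 - 1*(-29092)) = 2 + (46224 + 29092) = 2 + 75316 = 75318)
-k = -1*75318 = -75318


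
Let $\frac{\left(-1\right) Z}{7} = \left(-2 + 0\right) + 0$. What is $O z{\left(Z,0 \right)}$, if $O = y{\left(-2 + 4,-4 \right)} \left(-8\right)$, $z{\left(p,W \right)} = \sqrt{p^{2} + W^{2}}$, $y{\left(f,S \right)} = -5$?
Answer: $560$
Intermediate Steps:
$Z = 14$ ($Z = - 7 \left(\left(-2 + 0\right) + 0\right) = - 7 \left(-2 + 0\right) = \left(-7\right) \left(-2\right) = 14$)
$z{\left(p,W \right)} = \sqrt{W^{2} + p^{2}}$
$O = 40$ ($O = \left(-5\right) \left(-8\right) = 40$)
$O z{\left(Z,0 \right)} = 40 \sqrt{0^{2} + 14^{2}} = 40 \sqrt{0 + 196} = 40 \sqrt{196} = 40 \cdot 14 = 560$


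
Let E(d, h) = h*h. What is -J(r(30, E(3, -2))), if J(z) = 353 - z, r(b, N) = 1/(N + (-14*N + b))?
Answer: -7767/22 ≈ -353.05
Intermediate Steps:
E(d, h) = h²
r(b, N) = 1/(b - 13*N) (r(b, N) = 1/(N + (b - 14*N)) = 1/(b - 13*N))
-J(r(30, E(3, -2))) = -(353 - 1/(30 - 13*(-2)²)) = -(353 - 1/(30 - 13*4)) = -(353 - 1/(30 - 52)) = -(353 - 1/(-22)) = -(353 - 1*(-1/22)) = -(353 + 1/22) = -1*7767/22 = -7767/22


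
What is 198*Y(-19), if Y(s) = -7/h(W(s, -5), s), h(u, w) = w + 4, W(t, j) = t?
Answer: 462/5 ≈ 92.400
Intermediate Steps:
h(u, w) = 4 + w
Y(s) = -7/(4 + s)
198*Y(-19) = 198*(-7/(4 - 19)) = 198*(-7/(-15)) = 198*(-7*(-1/15)) = 198*(7/15) = 462/5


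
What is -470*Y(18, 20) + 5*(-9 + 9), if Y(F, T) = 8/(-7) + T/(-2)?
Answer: 36660/7 ≈ 5237.1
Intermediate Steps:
Y(F, T) = -8/7 - T/2 (Y(F, T) = 8*(-⅐) + T*(-½) = -8/7 - T/2)
-470*Y(18, 20) + 5*(-9 + 9) = -470*(-8/7 - ½*20) + 5*(-9 + 9) = -470*(-8/7 - 10) + 5*0 = -470*(-78/7) + 0 = 36660/7 + 0 = 36660/7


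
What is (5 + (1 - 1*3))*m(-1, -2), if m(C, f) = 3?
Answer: 9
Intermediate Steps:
(5 + (1 - 1*3))*m(-1, -2) = (5 + (1 - 1*3))*3 = (5 + (1 - 3))*3 = (5 - 2)*3 = 3*3 = 9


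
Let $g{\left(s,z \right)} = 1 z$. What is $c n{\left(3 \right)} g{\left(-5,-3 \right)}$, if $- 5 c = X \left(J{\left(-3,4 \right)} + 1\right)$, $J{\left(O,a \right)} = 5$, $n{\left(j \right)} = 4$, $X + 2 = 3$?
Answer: $\frac{72}{5} \approx 14.4$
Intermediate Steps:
$g{\left(s,z \right)} = z$
$X = 1$ ($X = -2 + 3 = 1$)
$c = - \frac{6}{5}$ ($c = - \frac{1 \left(5 + 1\right)}{5} = - \frac{1 \cdot 6}{5} = \left(- \frac{1}{5}\right) 6 = - \frac{6}{5} \approx -1.2$)
$c n{\left(3 \right)} g{\left(-5,-3 \right)} = \left(- \frac{6}{5}\right) 4 \left(-3\right) = \left(- \frac{24}{5}\right) \left(-3\right) = \frac{72}{5}$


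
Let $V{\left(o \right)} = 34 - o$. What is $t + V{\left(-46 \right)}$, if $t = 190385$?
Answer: $190465$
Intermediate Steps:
$t + V{\left(-46 \right)} = 190385 + \left(34 - -46\right) = 190385 + \left(34 + 46\right) = 190385 + 80 = 190465$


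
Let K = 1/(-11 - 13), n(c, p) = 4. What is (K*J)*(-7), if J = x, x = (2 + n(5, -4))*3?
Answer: 21/4 ≈ 5.2500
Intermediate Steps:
K = -1/24 (K = 1/(-24) = -1/24 ≈ -0.041667)
x = 18 (x = (2 + 4)*3 = 6*3 = 18)
J = 18
(K*J)*(-7) = -1/24*18*(-7) = -3/4*(-7) = 21/4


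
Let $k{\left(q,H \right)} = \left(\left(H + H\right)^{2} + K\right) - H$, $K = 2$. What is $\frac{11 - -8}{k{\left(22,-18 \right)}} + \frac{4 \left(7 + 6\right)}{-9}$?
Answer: $- \frac{68261}{11844} \approx -5.7633$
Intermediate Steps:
$k{\left(q,H \right)} = 2 - H + 4 H^{2}$ ($k{\left(q,H \right)} = \left(\left(H + H\right)^{2} + 2\right) - H = \left(\left(2 H\right)^{2} + 2\right) - H = \left(4 H^{2} + 2\right) - H = \left(2 + 4 H^{2}\right) - H = 2 - H + 4 H^{2}$)
$\frac{11 - -8}{k{\left(22,-18 \right)}} + \frac{4 \left(7 + 6\right)}{-9} = \frac{11 - -8}{2 - -18 + 4 \left(-18\right)^{2}} + \frac{4 \left(7 + 6\right)}{-9} = \frac{11 + 8}{2 + 18 + 4 \cdot 324} + 4 \cdot 13 \left(- \frac{1}{9}\right) = \frac{19}{2 + 18 + 1296} + 52 \left(- \frac{1}{9}\right) = \frac{19}{1316} - \frac{52}{9} = - \frac{68261}{11844}$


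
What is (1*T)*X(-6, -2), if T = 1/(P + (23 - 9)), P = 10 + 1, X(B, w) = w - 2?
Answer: -4/25 ≈ -0.16000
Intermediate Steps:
X(B, w) = -2 + w
P = 11
T = 1/25 (T = 1/(11 + (23 - 9)) = 1/(11 + 14) = 1/25 ≈ 0.040000)
(1*T)*X(-6, -2) = (1*(1/25))*(-2 - 2) = (1/25)*(-4) = -4/25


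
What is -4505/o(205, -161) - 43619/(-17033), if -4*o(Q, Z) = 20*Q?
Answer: 24288628/3491765 ≈ 6.9560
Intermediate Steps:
o(Q, Z) = -5*Q
-4505/o(205, -161) - 43619/(-17033) = -4505/((-5*205)) - 43619/(-17033) = -4505/(-1025) - 43619*(-1/17033) = -4505*(-1/1025) + 43619/17033 = 901/205 + 43619/17033 = 24288628/3491765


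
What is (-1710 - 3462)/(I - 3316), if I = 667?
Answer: 1724/883 ≈ 1.9524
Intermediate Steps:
(-1710 - 3462)/(I - 3316) = (-1710 - 3462)/(667 - 3316) = -5172/(-2649) = -5172*(-1/2649) = 1724/883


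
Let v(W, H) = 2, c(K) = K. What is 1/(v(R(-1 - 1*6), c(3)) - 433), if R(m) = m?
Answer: -1/431 ≈ -0.0023202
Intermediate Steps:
1/(v(R(-1 - 1*6), c(3)) - 433) = 1/(2 - 433) = 1/(-431) = -1/431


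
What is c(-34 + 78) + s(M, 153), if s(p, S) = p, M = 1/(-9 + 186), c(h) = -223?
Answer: -39470/177 ≈ -222.99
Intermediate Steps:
M = 1/177 ≈ 0.0056497
c(-34 + 78) + s(M, 153) = -223 + 1/177 = -39470/177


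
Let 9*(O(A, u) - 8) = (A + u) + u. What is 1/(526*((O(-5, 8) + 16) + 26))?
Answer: 9/242486 ≈ 3.7116e-5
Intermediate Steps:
O(A, u) = 8 + A/9 + 2*u/9 (O(A, u) = 8 + ((A + u) + u)/9 = 8 + (A + 2*u)/9 = 8 + (A/9 + 2*u/9) = 8 + A/9 + 2*u/9)
1/(526*((O(-5, 8) + 16) + 26)) = 1/(526*(((8 + (⅑)*(-5) + (2/9)*8) + 16) + 26)) = 1/(526*(((8 - 5/9 + 16/9) + 16) + 26)) = 1/(526*((83/9 + 16) + 26)) = 1/(526*(227/9 + 26)) = 1/(526*(461/9)) = 1/(242486/9) = 9/242486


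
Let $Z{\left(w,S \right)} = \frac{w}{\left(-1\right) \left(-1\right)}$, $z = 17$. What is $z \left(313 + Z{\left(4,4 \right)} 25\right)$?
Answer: $7021$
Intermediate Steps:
$Z{\left(w,S \right)} = w$ ($Z{\left(w,S \right)} = \frac{w}{1} = w 1 = w$)
$z \left(313 + Z{\left(4,4 \right)} 25\right) = 17 \left(313 + 4 \cdot 25\right) = 17 \left(313 + 100\right) = 17 \cdot 413 = 7021$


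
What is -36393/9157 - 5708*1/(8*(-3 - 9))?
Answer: 12193607/219768 ≈ 55.484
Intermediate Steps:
-36393/9157 - 5708*1/(8*(-3 - 9)) = -36393*1/9157 - 5708/((-(-12)*(-8))) = -36393/9157 - 5708/((-1*96)) = -36393/9157 - 5708/(-96) = -36393/9157 - 5708*(-1/96) = -36393/9157 + 1427/24 = 12193607/219768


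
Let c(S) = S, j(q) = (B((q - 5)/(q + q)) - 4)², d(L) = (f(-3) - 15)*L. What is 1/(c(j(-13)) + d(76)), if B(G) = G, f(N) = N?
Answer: -169/229343 ≈ -0.00073689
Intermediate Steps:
d(L) = -18*L (d(L) = (-3 - 15)*L = -18*L)
j(q) = (-4 + (-5 + q)/(2*q))² (j(q) = ((q - 5)/(q + q) - 4)² = ((-5 + q)/((2*q)) - 4)² = ((-5 + q)*(1/(2*q)) - 4)² = ((-5 + q)/(2*q) - 4)² = (-4 + (-5 + q)/(2*q))²)
1/(c(j(-13)) + d(76)) = 1/((¼)*(5 + 7*(-13))²/(-13)² - 18*76) = 1/((¼)*(1/169)*(5 - 91)² - 1368) = 1/((¼)*(1/169)*(-86)² - 1368) = 1/((¼)*(1/169)*7396 - 1368) = 1/(1849/169 - 1368) = 1/(-229343/169) = -169/229343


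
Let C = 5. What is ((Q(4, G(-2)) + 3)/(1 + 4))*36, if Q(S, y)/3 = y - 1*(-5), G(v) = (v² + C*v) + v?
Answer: -216/5 ≈ -43.200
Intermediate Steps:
G(v) = v² + 6*v (G(v) = (v² + 5*v) + v = v² + 6*v)
Q(S, y) = 15 + 3*y (Q(S, y) = 3*(y - 1*(-5)) = 3*(y + 5) = 3*(5 + y) = 15 + 3*y)
((Q(4, G(-2)) + 3)/(1 + 4))*36 = (((15 + 3*(-2*(6 - 2))) + 3)/(1 + 4))*36 = (((15 + 3*(-2*4)) + 3)/5)*36 = (((15 + 3*(-8)) + 3)*(⅕))*36 = (((15 - 24) + 3)*(⅕))*36 = ((-9 + 3)*(⅕))*36 = -6*⅕*36 = -6/5*36 = -216/5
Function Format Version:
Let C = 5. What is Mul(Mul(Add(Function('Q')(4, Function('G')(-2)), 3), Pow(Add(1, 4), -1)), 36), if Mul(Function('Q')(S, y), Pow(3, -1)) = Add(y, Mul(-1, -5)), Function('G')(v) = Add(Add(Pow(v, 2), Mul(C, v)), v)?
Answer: Rational(-216, 5) ≈ -43.200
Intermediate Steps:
Function('G')(v) = Add(Pow(v, 2), Mul(6, v)) (Function('G')(v) = Add(Add(Pow(v, 2), Mul(5, v)), v) = Add(Pow(v, 2), Mul(6, v)))
Function('Q')(S, y) = Add(15, Mul(3, y)) (Function('Q')(S, y) = Mul(3, Add(y, Mul(-1, -5))) = Mul(3, Add(y, 5)) = Mul(3, Add(5, y)) = Add(15, Mul(3, y)))
Mul(Mul(Add(Function('Q')(4, Function('G')(-2)), 3), Pow(Add(1, 4), -1)), 36) = Mul(Mul(Add(Add(15, Mul(3, Mul(-2, Add(6, -2)))), 3), Pow(Add(1, 4), -1)), 36) = Mul(Mul(Add(Add(15, Mul(3, Mul(-2, 4))), 3), Pow(5, -1)), 36) = Mul(Mul(Add(Add(15, Mul(3, -8)), 3), Rational(1, 5)), 36) = Mul(Mul(Add(Add(15, -24), 3), Rational(1, 5)), 36) = Mul(Mul(Add(-9, 3), Rational(1, 5)), 36) = Mul(Mul(-6, Rational(1, 5)), 36) = Mul(Rational(-6, 5), 36) = Rational(-216, 5)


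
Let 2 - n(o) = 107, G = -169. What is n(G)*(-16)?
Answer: 1680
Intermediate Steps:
n(o) = -105 (n(o) = 2 - 1*107 = 2 - 107 = -105)
n(G)*(-16) = -105*(-16) = 1680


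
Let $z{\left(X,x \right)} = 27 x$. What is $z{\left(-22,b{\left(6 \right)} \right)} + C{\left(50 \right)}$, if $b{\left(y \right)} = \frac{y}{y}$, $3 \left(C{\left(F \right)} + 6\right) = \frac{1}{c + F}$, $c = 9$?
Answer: $\frac{3718}{177} \approx 21.006$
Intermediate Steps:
$C{\left(F \right)} = -6 + \frac{1}{3 \left(9 + F\right)}$
$b{\left(y \right)} = 1$
$z{\left(-22,b{\left(6 \right)} \right)} + C{\left(50 \right)} = 27 \cdot 1 + \frac{-161 - 900}{3 \left(9 + 50\right)} = 27 + \frac{-161 - 900}{3 \cdot 59} = 27 + \frac{1}{3} \cdot \frac{1}{59} \left(-1061\right) = 27 - \frac{1061}{177} = \frac{3718}{177}$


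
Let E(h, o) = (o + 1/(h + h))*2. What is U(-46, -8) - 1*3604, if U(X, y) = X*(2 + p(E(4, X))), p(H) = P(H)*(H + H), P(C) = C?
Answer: -3112631/4 ≈ -7.7816e+5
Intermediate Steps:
E(h, o) = 1/h + 2*o (E(h, o) = (o + 1/(2*h))*2 = 1/h + 2*o)
p(H) = 2*H² (p(H) = H*(H + H) = H*(2*H) = 2*H²)
U(X, y) = X*(2 + 2*(¼ + 2*X)²) (U(X, y) = X*(2 + 2*(1/4 + 2*X)²) = X*(2 + 2*(¼ + 2*X)²))
U(-46, -8) - 1*3604 = (⅛)*(-46)*(16 + (1 + 8*(-46))²) - 1*3604 = (⅛)*(-46)*(16 + (1 - 368)²) - 3604 = (⅛)*(-46)*(16 + (-367)²) - 3604 = (⅛)*(-46)*(16 + 134689) - 3604 = (⅛)*(-46)*134705 - 3604 = -3098215/4 - 3604 = -3112631/4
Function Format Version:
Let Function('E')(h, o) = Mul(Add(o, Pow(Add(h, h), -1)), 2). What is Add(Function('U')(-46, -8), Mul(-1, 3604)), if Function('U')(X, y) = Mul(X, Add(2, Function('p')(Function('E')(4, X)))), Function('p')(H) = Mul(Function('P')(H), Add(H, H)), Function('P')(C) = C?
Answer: Rational(-3112631, 4) ≈ -7.7816e+5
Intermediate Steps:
Function('E')(h, o) = Add(Pow(h, -1), Mul(2, o)) (Function('E')(h, o) = Mul(Add(o, Pow(Mul(2, h), -1)), 2) = Mul(Add(o, Mul(Rational(1, 2), Pow(h, -1))), 2) = Add(Pow(h, -1), Mul(2, o)))
Function('p')(H) = Mul(2, Pow(H, 2)) (Function('p')(H) = Mul(H, Add(H, H)) = Mul(H, Mul(2, H)) = Mul(2, Pow(H, 2)))
Function('U')(X, y) = Mul(X, Add(2, Mul(2, Pow(Add(Rational(1, 4), Mul(2, X)), 2)))) (Function('U')(X, y) = Mul(X, Add(2, Mul(2, Pow(Add(Pow(4, -1), Mul(2, X)), 2)))) = Mul(X, Add(2, Mul(2, Pow(Add(Rational(1, 4), Mul(2, X)), 2)))))
Add(Function('U')(-46, -8), Mul(-1, 3604)) = Add(Mul(Rational(1, 8), -46, Add(16, Pow(Add(1, Mul(8, -46)), 2))), Mul(-1, 3604)) = Add(Mul(Rational(1, 8), -46, Add(16, Pow(Add(1, -368), 2))), -3604) = Add(Mul(Rational(1, 8), -46, Add(16, Pow(-367, 2))), -3604) = Add(Mul(Rational(1, 8), -46, Add(16, 134689)), -3604) = Add(Mul(Rational(1, 8), -46, 134705), -3604) = Add(Rational(-3098215, 4), -3604) = Rational(-3112631, 4)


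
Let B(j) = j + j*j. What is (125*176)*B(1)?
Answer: 44000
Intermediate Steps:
B(j) = j + j²
(125*176)*B(1) = (125*176)*(1*(1 + 1)) = 22000*(1*2) = 22000*2 = 44000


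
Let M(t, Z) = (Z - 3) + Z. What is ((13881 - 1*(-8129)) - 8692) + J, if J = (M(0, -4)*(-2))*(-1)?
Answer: 13296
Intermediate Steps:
M(t, Z) = -3 + 2*Z (M(t, Z) = (-3 + Z) + Z = -3 + 2*Z)
J = -22 (J = ((-3 + 2*(-4))*(-2))*(-1) = ((-3 - 8)*(-2))*(-1) = -11*(-2)*(-1) = 22*(-1) = -22)
((13881 - 1*(-8129)) - 8692) + J = ((13881 - 1*(-8129)) - 8692) - 22 = ((13881 + 8129) - 8692) - 22 = (22010 - 8692) - 22 = 13318 - 22 = 13296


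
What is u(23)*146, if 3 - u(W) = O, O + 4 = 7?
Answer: 0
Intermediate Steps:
O = 3 (O = -4 + 7 = 3)
u(W) = 0 (u(W) = 3 - 1*3 = 3 - 3 = 0)
u(23)*146 = 0*146 = 0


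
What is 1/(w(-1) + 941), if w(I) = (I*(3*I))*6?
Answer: 1/959 ≈ 0.0010428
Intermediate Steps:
w(I) = 18*I² (w(I) = (3*I²)*6 = 18*I²)
1/(w(-1) + 941) = 1/(18*(-1)² + 941) = 1/(18*1 + 941) = 1/(18 + 941) = 1/959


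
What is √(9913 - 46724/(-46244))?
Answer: √1325074119314/11561 ≈ 99.569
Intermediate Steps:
√(9913 - 46724/(-46244)) = √(9913 - 46724*(-1/46244)) = √(9913 + 11681/11561) = √(114615874/11561) = √1325074119314/11561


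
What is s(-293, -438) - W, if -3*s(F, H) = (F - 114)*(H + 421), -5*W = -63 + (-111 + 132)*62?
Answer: -30878/15 ≈ -2058.5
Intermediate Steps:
W = -1239/5 (W = -(-63 + (-111 + 132)*62)/5 = -(-63 + 21*62)/5 = -(-63 + 1302)/5 = -⅕*1239 = -1239/5 ≈ -247.80)
s(F, H) = -(-114 + F)*(421 + H)/3 (s(F, H) = -(F - 114)*(H + 421)/3 = -(-114 + F)*(421 + H)/3)
s(-293, -438) - W = (15998 + 38*(-438) - 421/3*(-293) - ⅓*(-293)*(-438)) - 1*(-1239/5) = (15998 - 16644 + 123353/3 - 42778) + 1239/5 = -6919/3 + 1239/5 = -30878/15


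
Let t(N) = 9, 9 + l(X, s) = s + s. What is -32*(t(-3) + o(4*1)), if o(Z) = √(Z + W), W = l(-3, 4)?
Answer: -288 - 32*√3 ≈ -343.43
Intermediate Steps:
l(X, s) = -9 + 2*s (l(X, s) = -9 + (s + s) = -9 + 2*s)
W = -1 (W = -9 + 2*4 = -9 + 8 = -1)
o(Z) = √(-1 + Z) (o(Z) = √(Z - 1) = √(-1 + Z))
-32*(t(-3) + o(4*1)) = -32*(9 + √(-1 + 4*1)) = -32*(9 + √(-1 + 4)) = -32*(9 + √3) = -288 - 32*√3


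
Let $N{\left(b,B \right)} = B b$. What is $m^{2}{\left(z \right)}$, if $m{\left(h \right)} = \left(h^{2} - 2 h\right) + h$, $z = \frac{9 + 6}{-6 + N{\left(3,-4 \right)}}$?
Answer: $\frac{3025}{1296} \approx 2.3341$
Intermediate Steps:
$z = - \frac{5}{6}$ ($z = \frac{9 + 6}{-6 - 12} = \frac{15}{-6 - 12} = \frac{15}{-18} = 15 \left(- \frac{1}{18}\right) = - \frac{5}{6} \approx -0.83333$)
$m{\left(h \right)} = h^{2} - h$
$m^{2}{\left(z \right)} = \left(- \frac{5 \left(-1 - \frac{5}{6}\right)}{6}\right)^{2} = \left(\left(- \frac{5}{6}\right) \left(- \frac{11}{6}\right)\right)^{2} = \left(\frac{55}{36}\right)^{2} = \frac{3025}{1296}$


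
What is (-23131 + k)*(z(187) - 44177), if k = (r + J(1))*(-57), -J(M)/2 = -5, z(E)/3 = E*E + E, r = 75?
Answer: -1714677016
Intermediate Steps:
z(E) = 3*E + 3*E² (z(E) = 3*(E*E + E) = 3*(E² + E) = 3*(E + E²) = 3*E + 3*E²)
J(M) = 10 (J(M) = -2*(-5) = 10)
k = -4845 (k = (75 + 10)*(-57) = 85*(-57) = -4845)
(-23131 + k)*(z(187) - 44177) = (-23131 - 4845)*(3*187*(1 + 187) - 44177) = -27976*(3*187*188 - 44177) = -27976*(105468 - 44177) = -27976*61291 = -1714677016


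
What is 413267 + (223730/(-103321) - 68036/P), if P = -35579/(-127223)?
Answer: 624865314408695/3676057859 ≈ 1.6998e+5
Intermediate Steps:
P = 35579/127223 (P = -35579*(-1/127223) = 35579/127223 ≈ 0.27966)
413267 + (223730/(-103321) - 68036/P) = 413267 + (223730/(-103321) - 68036/35579/127223) = 413267 + (223730*(-1/103321) - 68036*127223/35579) = 413267 + (-223730/103321 - 8655744028/35579) = 413267 - 894328088806658/3676057859 = 624865314408695/3676057859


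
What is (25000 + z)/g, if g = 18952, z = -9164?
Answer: 3959/4738 ≈ 0.83558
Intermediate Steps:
(25000 + z)/g = (25000 - 9164)/18952 = 15836*(1/18952) = 3959/4738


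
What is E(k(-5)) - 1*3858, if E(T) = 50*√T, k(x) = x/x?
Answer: -3808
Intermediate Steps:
k(x) = 1
E(k(-5)) - 1*3858 = 50*√1 - 1*3858 = 50*1 - 3858 = 50 - 3858 = -3808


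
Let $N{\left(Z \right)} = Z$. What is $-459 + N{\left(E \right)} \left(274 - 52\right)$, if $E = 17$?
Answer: $3315$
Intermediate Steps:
$-459 + N{\left(E \right)} \left(274 - 52\right) = -459 + 17 \left(274 - 52\right) = -459 + 17 \cdot 222 = -459 + 3774 = 3315$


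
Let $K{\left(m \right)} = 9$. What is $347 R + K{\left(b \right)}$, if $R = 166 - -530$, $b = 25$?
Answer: $241521$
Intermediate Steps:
$R = 696$ ($R = 166 + 530 = 696$)
$347 R + K{\left(b \right)} = 347 \cdot 696 + 9 = 241512 + 9 = 241521$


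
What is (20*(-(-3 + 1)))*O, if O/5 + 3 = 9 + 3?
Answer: 1800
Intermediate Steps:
O = 45 (O = -15 + 5*(9 + 3) = -15 + 5*12 = -15 + 60 = 45)
(20*(-(-3 + 1)))*O = (20*(-(-3 + 1)))*45 = (20*(-1*(-2)))*45 = (20*2)*45 = 40*45 = 1800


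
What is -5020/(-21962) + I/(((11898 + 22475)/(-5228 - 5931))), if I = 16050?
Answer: -1966632236720/377449913 ≈ -5210.3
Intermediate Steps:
-5020/(-21962) + I/(((11898 + 22475)/(-5228 - 5931))) = -5020/(-21962) + 16050/(((11898 + 22475)/(-5228 - 5931))) = -5020*(-1/21962) + 16050/((34373/(-11159))) = 2510/10981 + 16050/((34373*(-1/11159))) = 2510/10981 + 16050/(-34373/11159) = 2510/10981 + 16050*(-11159/34373) = 2510/10981 - 179101950/34373 = -1966632236720/377449913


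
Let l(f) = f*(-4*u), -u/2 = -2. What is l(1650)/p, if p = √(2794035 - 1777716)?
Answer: -8800*√1016319/338773 ≈ -26.187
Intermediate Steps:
u = 4 (u = -2*(-2) = 4)
l(f) = -16*f (l(f) = f*(-4*4) = f*(-16) = -16*f)
p = √1016319 ≈ 1008.1
l(1650)/p = (-16*1650)/(√1016319) = -8800*√1016319/338773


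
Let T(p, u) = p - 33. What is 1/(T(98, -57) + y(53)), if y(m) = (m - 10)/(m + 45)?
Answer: 98/6413 ≈ 0.015281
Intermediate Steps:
T(p, u) = -33 + p
y(m) = (-10 + m)/(45 + m)
1/(T(98, -57) + y(53)) = 1/((-33 + 98) + (-10 + 53)/(45 + 53)) = 1/(65 + 43/98) = 1/(6413/98) = 98/6413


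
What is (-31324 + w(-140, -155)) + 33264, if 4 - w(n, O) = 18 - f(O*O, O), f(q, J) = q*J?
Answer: -3721949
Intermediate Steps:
f(q, J) = J*q
w(n, O) = -14 + O³ (w(n, O) = 4 - (18 - O*O*O) = 4 - (18 - O*O²) = 4 - (18 - O³) = 4 + (-18 + O³) = -14 + O³)
(-31324 + w(-140, -155)) + 33264 = (-31324 + (-14 + (-155)³)) + 33264 = (-31324 + (-14 - 3723875)) + 33264 = (-31324 - 3723889) + 33264 = -3755213 + 33264 = -3721949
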